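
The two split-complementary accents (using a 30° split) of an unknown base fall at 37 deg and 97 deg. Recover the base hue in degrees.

The accents sit 30° either side of the complement, so the complement is their short-arc midpoint on the wheel.
Short-arc midpoint of 37° and 97°: 67°.
Base is 180° from the complement: 67 − 180 = -113 → -113 + 360 = 247°

247°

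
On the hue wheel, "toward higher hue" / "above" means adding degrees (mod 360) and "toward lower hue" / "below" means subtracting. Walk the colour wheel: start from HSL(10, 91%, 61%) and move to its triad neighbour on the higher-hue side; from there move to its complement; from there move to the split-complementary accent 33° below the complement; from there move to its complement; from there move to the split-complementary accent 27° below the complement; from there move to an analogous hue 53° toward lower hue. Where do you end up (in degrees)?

10 + 120 = 130°   (triadic ↑)
130 + 180 = 310°   (complement)
310 + 147 = 457 → 457 − 360 = 97°   (split-comp 33° ↓)
97 + 180 = 277°   (complement)
277 + 153 = 430 → 430 − 360 = 70°   (split-comp 27° ↓)
70 − 53 = 17°   (analog 53° ↓)

17°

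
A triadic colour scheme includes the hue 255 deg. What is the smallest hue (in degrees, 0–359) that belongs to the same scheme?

15°

A triad places three hues 120° apart.
The full set through 255° is {15°, 135°, 255°}.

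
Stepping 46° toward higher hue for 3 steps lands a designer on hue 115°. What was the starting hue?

337°

3 steps of 46° (toward higher hue) give a net shift of +138°.
Start = end − shift: 115 − 138 = -23 → -23 + 360 = 337°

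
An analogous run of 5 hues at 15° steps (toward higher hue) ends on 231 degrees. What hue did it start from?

171°

4 steps of 15° (toward higher hue) give a net shift of +60°.
Start = end − shift: 231 − 60 = 171°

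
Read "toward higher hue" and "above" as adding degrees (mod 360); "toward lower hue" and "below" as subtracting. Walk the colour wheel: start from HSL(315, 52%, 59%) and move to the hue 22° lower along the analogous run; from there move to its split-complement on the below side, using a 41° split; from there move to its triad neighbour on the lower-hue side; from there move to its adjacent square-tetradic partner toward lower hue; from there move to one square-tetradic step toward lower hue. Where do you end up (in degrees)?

132°

315 − 22 = 293°   (analog 22° ↓)
293 + 139 = 432 → 432 − 360 = 72°   (split-comp 41° ↓)
72 − 120 = -48 → -48 + 360 = 312°   (triadic ↓)
312 − 90 = 222°   (square ↓)
222 − 90 = 132°   (square ↓)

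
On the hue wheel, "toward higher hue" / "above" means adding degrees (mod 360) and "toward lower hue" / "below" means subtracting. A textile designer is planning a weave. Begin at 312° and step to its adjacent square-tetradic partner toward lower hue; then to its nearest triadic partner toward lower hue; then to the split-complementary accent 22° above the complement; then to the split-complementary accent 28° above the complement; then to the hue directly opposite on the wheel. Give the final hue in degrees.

square ↓ −90°: 312 − 90 = 222°
triadic ↓ −120°: 222 − 120 = 102°
split-comp 22° ↑ +202°: 102 + 202 = 304°
split-comp 28° ↑ +208°: 304 + 208 = 512 → 512 − 360 = 152°
complement +180°: 152 + 180 = 332°

332°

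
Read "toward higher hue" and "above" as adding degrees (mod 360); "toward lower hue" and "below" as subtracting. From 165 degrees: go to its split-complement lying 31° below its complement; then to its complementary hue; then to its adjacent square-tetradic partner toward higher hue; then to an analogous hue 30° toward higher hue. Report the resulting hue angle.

254°

split-comp 31° ↓ +149°: 165 + 149 = 314°
complement +180°: 314 + 180 = 494 → 494 − 360 = 134°
square ↑ +90°: 134 + 90 = 224°
analog 30° ↑ +30°: 224 + 30 = 254°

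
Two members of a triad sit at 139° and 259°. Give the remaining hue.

A triad spaces three hues 120° apart.
The full set is {19°, 139°, 259°}.

19°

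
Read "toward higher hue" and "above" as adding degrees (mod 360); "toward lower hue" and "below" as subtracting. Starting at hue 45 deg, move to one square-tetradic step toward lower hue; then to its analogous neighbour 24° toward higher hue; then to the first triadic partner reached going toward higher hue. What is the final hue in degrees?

99°

45 − 90 = -45 → -45 + 360 = 315°   (square ↓)
315 + 24 = 339°   (analog 24° ↑)
339 + 120 = 459 → 459 − 360 = 99°   (triadic ↑)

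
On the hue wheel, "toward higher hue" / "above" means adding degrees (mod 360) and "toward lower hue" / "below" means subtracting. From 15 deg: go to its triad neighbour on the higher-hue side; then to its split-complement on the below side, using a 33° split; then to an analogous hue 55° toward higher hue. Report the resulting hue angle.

triadic ↑ +120°: 15 + 120 = 135°
split-comp 33° ↓ +147°: 135 + 147 = 282°
analog 55° ↑ +55°: 282 + 55 = 337°

337°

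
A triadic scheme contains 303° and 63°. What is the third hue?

183°

A triad spaces three hues 120° apart.
The full set is {63°, 183°, 303°}.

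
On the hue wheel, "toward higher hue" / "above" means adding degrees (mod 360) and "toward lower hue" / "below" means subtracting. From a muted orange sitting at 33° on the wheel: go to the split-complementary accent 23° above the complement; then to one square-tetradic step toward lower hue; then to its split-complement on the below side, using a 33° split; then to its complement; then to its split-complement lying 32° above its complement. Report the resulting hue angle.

325°

split-comp 23° ↑ +203°: 33 + 203 = 236°
square ↓ −90°: 236 − 90 = 146°
split-comp 33° ↓ +147°: 146 + 147 = 293°
complement +180°: 293 + 180 = 473 → 473 − 360 = 113°
split-comp 32° ↑ +212°: 113 + 212 = 325°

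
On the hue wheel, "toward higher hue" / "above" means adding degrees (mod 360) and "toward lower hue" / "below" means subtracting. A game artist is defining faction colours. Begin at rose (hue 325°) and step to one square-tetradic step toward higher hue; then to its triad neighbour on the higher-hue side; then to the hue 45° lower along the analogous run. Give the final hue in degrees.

square ↑ +90°: 325 + 90 = 415 → 415 − 360 = 55°
triadic ↑ +120°: 55 + 120 = 175°
analog 45° ↓ −45°: 175 − 45 = 130°

130°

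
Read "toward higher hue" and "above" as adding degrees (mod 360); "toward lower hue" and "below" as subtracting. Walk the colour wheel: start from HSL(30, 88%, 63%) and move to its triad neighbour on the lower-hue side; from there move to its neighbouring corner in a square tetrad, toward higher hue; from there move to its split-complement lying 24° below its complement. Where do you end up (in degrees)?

156°

triadic ↓ −120°: 30 − 120 = -90 → -90 + 360 = 270°
square ↑ +90°: 270 + 90 = 360 → 360 − 360 = 0°
split-comp 24° ↓ +156°: 0 + 156 = 156°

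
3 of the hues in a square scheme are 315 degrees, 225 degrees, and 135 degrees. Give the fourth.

A square tetradic scheme places four hues every 90°.
The full set through 135° is {45°, 135°, 225°, 315°}.
Given {135°, 225°, 315°}, the missing hue is 45°.

45°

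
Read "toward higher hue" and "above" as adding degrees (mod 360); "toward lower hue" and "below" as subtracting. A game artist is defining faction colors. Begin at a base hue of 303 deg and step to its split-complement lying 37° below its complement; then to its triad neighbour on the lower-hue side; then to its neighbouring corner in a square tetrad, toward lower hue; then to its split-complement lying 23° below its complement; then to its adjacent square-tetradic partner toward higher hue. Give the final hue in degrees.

303 + 143 = 446 → 446 − 360 = 86°   (split-comp 37° ↓)
86 − 120 = -34 → -34 + 360 = 326°   (triadic ↓)
326 − 90 = 236°   (square ↓)
236 + 157 = 393 → 393 − 360 = 33°   (split-comp 23° ↓)
33 + 90 = 123°   (square ↑)

123°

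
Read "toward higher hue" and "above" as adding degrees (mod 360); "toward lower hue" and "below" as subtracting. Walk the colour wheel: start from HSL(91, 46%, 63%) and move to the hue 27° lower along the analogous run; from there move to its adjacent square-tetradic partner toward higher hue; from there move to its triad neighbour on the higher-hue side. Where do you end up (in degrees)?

274°

analog 27° ↓ −27°: 91 − 27 = 64°
square ↑ +90°: 64 + 90 = 154°
triadic ↑ +120°: 154 + 120 = 274°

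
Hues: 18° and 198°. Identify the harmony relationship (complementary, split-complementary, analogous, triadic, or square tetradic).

complementary

Sort the hues: 18°, 198°.
Successive gaps around the wheel: 180°, 180°.
Two hues 180° apart are complementary.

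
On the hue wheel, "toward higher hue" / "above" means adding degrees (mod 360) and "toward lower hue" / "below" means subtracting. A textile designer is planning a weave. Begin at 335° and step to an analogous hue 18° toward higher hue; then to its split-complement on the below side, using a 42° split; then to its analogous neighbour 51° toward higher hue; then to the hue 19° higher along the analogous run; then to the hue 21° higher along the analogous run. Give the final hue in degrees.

335 + 18 = 353°   (analog 18° ↑)
353 + 138 = 491 → 491 − 360 = 131°   (split-comp 42° ↓)
131 + 51 = 182°   (analog 51° ↑)
182 + 19 = 201°   (analog 19° ↑)
201 + 21 = 222°   (analog 21° ↑)

222°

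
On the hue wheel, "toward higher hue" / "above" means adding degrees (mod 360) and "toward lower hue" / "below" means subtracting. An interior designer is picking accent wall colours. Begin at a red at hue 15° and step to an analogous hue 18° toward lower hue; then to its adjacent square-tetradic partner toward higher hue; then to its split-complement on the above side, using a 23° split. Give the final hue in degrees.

290°

15 − 18 = -3 → -3 + 360 = 357°   (analog 18° ↓)
357 + 90 = 447 → 447 − 360 = 87°   (square ↑)
87 + 203 = 290°   (split-comp 23° ↑)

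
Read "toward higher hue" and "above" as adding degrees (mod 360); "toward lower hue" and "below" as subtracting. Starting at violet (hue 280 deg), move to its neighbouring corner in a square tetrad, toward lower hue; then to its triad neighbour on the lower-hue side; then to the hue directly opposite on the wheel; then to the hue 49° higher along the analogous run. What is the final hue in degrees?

280 − 90 = 190°   (square ↓)
190 − 120 = 70°   (triadic ↓)
70 + 180 = 250°   (complement)
250 + 49 = 299°   (analog 49° ↑)

299°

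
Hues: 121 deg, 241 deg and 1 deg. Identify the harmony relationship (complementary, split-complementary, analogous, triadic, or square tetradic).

triadic

Sort the hues: 1°, 121°, 241°.
Successive gaps around the wheel: 120°, 120°, 120°.
Three hues equally spaced 120° apart form a triad.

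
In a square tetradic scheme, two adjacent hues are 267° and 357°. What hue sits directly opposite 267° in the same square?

87°

A square tetradic scheme places four hues 90° apart; opposite corners are 180° apart.
267 + 180 = 447 → 447 − 360 = 87°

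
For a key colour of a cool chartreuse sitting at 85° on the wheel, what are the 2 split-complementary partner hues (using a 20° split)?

Split-complementary hues sit 20° either side of the complement.
Complement of 85°: 85 + 180 = 265°
265 − 20 = 245°
265 + 20 = 285°

245° and 285°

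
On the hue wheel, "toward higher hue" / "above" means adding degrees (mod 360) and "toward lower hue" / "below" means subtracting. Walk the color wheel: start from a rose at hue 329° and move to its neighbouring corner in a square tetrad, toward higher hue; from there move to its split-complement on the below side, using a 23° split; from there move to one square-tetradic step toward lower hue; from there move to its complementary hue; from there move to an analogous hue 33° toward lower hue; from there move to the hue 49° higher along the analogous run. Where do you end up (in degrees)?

square ↑ +90°: 329 + 90 = 419 → 419 − 360 = 59°
split-comp 23° ↓ +157°: 59 + 157 = 216°
square ↓ −90°: 216 − 90 = 126°
complement +180°: 126 + 180 = 306°
analog 33° ↓ −33°: 306 − 33 = 273°
analog 49° ↑ +49°: 273 + 49 = 322°

322°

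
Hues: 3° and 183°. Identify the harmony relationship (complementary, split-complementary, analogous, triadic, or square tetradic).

complementary

Sort the hues: 3°, 183°.
Successive gaps around the wheel: 180°, 180°.
Two hues 180° apart are complementary.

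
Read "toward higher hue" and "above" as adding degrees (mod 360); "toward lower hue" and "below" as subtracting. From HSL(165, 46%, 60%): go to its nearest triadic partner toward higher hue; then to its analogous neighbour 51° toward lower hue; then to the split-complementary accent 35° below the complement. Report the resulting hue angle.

19°

165 + 120 = 285°   (triadic ↑)
285 − 51 = 234°   (analog 51° ↓)
234 + 145 = 379 → 379 − 360 = 19°   (split-comp 35° ↓)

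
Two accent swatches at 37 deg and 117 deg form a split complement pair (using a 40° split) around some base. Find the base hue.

The accents sit 40° either side of the complement, so the complement is their short-arc midpoint on the wheel.
Short-arc midpoint of 37° and 117°: 77°.
Base is 180° from the complement: 77 − 180 = -103 → -103 + 360 = 257°

257°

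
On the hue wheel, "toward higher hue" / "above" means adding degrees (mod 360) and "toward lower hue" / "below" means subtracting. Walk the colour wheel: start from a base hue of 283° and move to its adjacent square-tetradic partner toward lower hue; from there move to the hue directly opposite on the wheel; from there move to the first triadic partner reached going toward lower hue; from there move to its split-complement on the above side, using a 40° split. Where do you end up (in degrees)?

113°

283 − 90 = 193°   (square ↓)
193 + 180 = 373 → 373 − 360 = 13°   (complement)
13 − 120 = -107 → -107 + 360 = 253°   (triadic ↓)
253 + 220 = 473 → 473 − 360 = 113°   (split-comp 40° ↑)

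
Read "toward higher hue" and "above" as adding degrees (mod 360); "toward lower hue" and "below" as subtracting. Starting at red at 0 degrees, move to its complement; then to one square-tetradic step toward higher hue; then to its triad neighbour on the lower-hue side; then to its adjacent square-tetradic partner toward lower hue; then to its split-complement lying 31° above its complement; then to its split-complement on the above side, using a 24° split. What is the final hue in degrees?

0 + 180 = 180°   (complement)
180 + 90 = 270°   (square ↑)
270 − 120 = 150°   (triadic ↓)
150 − 90 = 60°   (square ↓)
60 + 211 = 271°   (split-comp 31° ↑)
271 + 204 = 475 → 475 − 360 = 115°   (split-comp 24° ↑)

115°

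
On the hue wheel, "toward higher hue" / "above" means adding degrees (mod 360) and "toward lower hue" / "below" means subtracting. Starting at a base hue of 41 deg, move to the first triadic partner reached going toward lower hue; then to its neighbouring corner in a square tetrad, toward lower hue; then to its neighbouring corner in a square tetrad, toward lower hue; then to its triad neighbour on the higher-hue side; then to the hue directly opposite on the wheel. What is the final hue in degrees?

41°

41 − 120 = -79 → -79 + 360 = 281°   (triadic ↓)
281 − 90 = 191°   (square ↓)
191 − 90 = 101°   (square ↓)
101 + 120 = 221°   (triadic ↑)
221 + 180 = 401 → 401 − 360 = 41°   (complement)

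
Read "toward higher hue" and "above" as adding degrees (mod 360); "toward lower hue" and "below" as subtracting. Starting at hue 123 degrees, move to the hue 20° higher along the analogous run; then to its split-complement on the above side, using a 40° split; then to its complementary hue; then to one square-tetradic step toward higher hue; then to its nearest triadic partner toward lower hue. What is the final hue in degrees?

+20° (analog 20° ↑): 123 + 20 = 143°
+220° (split-comp 40° ↑): 143 + 220 = 363 → 363 − 360 = 3°
+180° (complement): 3 + 180 = 183°
+90° (square ↑): 183 + 90 = 273°
−120° (triadic ↓): 273 − 120 = 153°

153°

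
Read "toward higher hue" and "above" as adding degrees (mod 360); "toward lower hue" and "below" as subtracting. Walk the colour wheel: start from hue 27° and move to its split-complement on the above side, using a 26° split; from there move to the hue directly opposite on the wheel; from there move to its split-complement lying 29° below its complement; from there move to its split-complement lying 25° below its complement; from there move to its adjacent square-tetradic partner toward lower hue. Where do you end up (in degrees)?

269°

27 + 206 = 233°   (split-comp 26° ↑)
233 + 180 = 413 → 413 − 360 = 53°   (complement)
53 + 151 = 204°   (split-comp 29° ↓)
204 + 155 = 359°   (split-comp 25° ↓)
359 − 90 = 269°   (square ↓)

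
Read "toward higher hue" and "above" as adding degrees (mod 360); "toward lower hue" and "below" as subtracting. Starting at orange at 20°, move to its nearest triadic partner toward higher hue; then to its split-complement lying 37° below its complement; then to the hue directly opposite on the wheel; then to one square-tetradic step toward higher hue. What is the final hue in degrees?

193°

triadic ↑ +120°: 20 + 120 = 140°
split-comp 37° ↓ +143°: 140 + 143 = 283°
complement +180°: 283 + 180 = 463 → 463 − 360 = 103°
square ↑ +90°: 103 + 90 = 193°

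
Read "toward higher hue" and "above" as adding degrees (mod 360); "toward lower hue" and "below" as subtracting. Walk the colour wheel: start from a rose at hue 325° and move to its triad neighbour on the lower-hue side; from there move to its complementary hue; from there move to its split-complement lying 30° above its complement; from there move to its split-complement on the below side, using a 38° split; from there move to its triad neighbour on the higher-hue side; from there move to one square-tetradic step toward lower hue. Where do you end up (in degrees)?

triadic ↓ −120°: 325 − 120 = 205°
complement +180°: 205 + 180 = 385 → 385 − 360 = 25°
split-comp 30° ↑ +210°: 25 + 210 = 235°
split-comp 38° ↓ +142°: 235 + 142 = 377 → 377 − 360 = 17°
triadic ↑ +120°: 17 + 120 = 137°
square ↓ −90°: 137 − 90 = 47°

47°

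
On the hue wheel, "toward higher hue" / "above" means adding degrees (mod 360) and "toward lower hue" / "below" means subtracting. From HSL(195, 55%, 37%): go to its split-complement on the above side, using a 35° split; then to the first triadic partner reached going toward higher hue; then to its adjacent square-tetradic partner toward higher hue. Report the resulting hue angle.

260°

+215° (split-comp 35° ↑): 195 + 215 = 410 → 410 − 360 = 50°
+120° (triadic ↑): 50 + 120 = 170°
+90° (square ↑): 170 + 90 = 260°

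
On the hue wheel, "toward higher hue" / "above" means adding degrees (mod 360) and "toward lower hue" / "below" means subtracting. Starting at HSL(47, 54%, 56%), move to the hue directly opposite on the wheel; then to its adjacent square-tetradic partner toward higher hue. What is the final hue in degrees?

317°

+180° (complement): 47 + 180 = 227°
+90° (square ↑): 227 + 90 = 317°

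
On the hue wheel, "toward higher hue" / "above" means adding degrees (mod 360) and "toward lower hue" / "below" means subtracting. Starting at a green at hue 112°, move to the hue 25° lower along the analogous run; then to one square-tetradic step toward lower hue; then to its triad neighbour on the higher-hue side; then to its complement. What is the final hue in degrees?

112 − 25 = 87°   (analog 25° ↓)
87 − 90 = -3 → -3 + 360 = 357°   (square ↓)
357 + 120 = 477 → 477 − 360 = 117°   (triadic ↑)
117 + 180 = 297°   (complement)

297°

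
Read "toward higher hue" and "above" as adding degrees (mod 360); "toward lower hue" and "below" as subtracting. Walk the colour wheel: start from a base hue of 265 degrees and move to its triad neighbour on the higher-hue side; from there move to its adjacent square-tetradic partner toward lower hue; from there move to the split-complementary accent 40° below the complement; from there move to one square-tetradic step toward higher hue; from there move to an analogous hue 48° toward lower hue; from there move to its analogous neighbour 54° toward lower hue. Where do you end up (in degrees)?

+120° (triadic ↑): 265 + 120 = 385 → 385 − 360 = 25°
−90° (square ↓): 25 − 90 = -65 → -65 + 360 = 295°
+140° (split-comp 40° ↓): 295 + 140 = 435 → 435 − 360 = 75°
+90° (square ↑): 75 + 90 = 165°
−48° (analog 48° ↓): 165 − 48 = 117°
−54° (analog 54° ↓): 117 − 54 = 63°

63°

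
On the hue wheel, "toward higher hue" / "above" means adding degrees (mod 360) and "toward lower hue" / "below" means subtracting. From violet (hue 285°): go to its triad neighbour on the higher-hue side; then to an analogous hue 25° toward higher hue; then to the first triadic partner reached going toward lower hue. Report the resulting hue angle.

triadic ↑ +120°: 285 + 120 = 405 → 405 − 360 = 45°
analog 25° ↑ +25°: 45 + 25 = 70°
triadic ↓ −120°: 70 − 120 = -50 → -50 + 360 = 310°

310°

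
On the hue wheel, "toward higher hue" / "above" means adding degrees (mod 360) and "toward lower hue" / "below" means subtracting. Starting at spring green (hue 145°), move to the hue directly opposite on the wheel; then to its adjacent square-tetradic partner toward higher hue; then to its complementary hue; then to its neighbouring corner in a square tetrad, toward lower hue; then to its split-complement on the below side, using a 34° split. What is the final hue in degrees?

complement +180°: 145 + 180 = 325°
square ↑ +90°: 325 + 90 = 415 → 415 − 360 = 55°
complement +180°: 55 + 180 = 235°
square ↓ −90°: 235 − 90 = 145°
split-comp 34° ↓ +146°: 145 + 146 = 291°

291°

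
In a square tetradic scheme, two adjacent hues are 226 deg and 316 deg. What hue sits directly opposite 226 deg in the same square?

A square tetradic scheme places four hues 90° apart; opposite corners are 180° apart.
226 + 180 = 406 → 406 − 360 = 46°

46°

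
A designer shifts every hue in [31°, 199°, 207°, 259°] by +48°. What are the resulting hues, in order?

79°, 247°, 255°, 307°

31 + 48 = 79°
199 + 48 = 247°
207 + 48 = 255°
259 + 48 = 307°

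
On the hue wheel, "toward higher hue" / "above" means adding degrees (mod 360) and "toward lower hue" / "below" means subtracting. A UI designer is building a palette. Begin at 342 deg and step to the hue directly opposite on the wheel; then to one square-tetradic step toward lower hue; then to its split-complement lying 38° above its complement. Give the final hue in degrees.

complement +180°: 342 + 180 = 522 → 522 − 360 = 162°
square ↓ −90°: 162 − 90 = 72°
split-comp 38° ↑ +218°: 72 + 218 = 290°

290°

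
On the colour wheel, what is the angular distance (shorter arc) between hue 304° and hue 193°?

111°

|304 − 193| = 111.
111 ≤ 180, so the shorter arc is 111°.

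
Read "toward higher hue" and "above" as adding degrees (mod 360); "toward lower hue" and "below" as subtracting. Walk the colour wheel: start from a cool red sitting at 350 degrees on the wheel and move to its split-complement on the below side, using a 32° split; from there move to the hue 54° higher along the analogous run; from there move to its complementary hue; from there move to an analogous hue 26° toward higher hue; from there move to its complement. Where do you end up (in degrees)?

350 + 148 = 498 → 498 − 360 = 138°   (split-comp 32° ↓)
138 + 54 = 192°   (analog 54° ↑)
192 + 180 = 372 → 372 − 360 = 12°   (complement)
12 + 26 = 38°   (analog 26° ↑)
38 + 180 = 218°   (complement)

218°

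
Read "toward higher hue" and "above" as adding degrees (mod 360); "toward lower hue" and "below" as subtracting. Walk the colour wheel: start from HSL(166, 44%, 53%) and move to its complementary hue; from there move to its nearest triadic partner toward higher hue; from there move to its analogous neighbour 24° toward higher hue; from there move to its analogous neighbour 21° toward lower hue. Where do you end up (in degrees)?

109°

+180° (complement): 166 + 180 = 346°
+120° (triadic ↑): 346 + 120 = 466 → 466 − 360 = 106°
+24° (analog 24° ↑): 106 + 24 = 130°
−21° (analog 21° ↓): 130 − 21 = 109°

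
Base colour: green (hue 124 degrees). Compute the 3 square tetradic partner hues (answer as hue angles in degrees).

A square tetradic scheme places four hues every 90°.
124 + 90 = 214°
124 + 180 = 304°
124 + 270 = 394 → 394 − 360 = 34°

214°, 304°, 34°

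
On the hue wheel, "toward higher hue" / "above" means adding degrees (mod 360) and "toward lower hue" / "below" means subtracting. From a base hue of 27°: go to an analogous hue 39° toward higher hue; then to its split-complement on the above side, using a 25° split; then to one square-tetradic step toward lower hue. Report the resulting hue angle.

27 + 39 = 66°   (analog 39° ↑)
66 + 205 = 271°   (split-comp 25° ↑)
271 − 90 = 181°   (square ↓)

181°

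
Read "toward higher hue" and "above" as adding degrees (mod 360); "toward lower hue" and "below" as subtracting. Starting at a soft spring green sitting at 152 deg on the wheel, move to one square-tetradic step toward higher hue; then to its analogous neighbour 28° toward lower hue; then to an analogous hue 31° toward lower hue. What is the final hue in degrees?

+90° (square ↑): 152 + 90 = 242°
−28° (analog 28° ↓): 242 − 28 = 214°
−31° (analog 31° ↓): 214 − 31 = 183°

183°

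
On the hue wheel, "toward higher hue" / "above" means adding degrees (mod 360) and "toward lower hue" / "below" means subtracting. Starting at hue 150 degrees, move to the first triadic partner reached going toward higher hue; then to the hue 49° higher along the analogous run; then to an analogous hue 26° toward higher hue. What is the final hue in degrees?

345°

150 + 120 = 270°   (triadic ↑)
270 + 49 = 319°   (analog 49° ↑)
319 + 26 = 345°   (analog 26° ↑)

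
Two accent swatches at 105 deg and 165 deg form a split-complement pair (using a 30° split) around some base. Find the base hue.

315°

The accents sit 30° either side of the complement, so the complement is their short-arc midpoint on the wheel.
Short-arc midpoint of 105° and 165°: 135°.
Base is 180° from the complement: 135 − 180 = -45 → -45 + 360 = 315°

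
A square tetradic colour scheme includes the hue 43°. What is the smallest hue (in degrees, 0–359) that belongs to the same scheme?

A square tetradic scheme places four hues every 90°.
The full set through 43° is {43°, 133°, 223°, 313°}.

43°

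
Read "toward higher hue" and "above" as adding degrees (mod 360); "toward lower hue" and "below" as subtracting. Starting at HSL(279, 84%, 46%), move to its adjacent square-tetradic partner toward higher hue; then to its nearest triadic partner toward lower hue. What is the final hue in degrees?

279 + 90 = 369 → 369 − 360 = 9°   (square ↑)
9 − 120 = -111 → -111 + 360 = 249°   (triadic ↓)

249°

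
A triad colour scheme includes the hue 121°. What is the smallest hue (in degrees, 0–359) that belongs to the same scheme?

1°

A triad places three hues 120° apart.
The full set through 121° is {1°, 121°, 241°}.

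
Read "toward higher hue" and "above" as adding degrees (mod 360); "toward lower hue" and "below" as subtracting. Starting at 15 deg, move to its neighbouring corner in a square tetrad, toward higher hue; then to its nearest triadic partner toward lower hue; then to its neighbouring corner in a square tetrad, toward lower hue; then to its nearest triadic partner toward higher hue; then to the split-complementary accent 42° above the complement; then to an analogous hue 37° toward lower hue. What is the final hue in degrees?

+90° (square ↑): 15 + 90 = 105°
−120° (triadic ↓): 105 − 120 = -15 → -15 + 360 = 345°
−90° (square ↓): 345 − 90 = 255°
+120° (triadic ↑): 255 + 120 = 375 → 375 − 360 = 15°
+222° (split-comp 42° ↑): 15 + 222 = 237°
−37° (analog 37° ↓): 237 − 37 = 200°

200°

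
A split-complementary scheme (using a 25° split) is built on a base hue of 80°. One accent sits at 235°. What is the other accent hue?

285°

Split-complementary hues sit 25° either side of the complement.
Complement of the base 80°: 80 + 180 = 260°
The given accent 235° is 25° one side of 260°; the other accent sits 25° the other side: 260 + 25 = 285°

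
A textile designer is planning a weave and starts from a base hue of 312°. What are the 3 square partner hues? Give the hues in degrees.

42°, 132°, and 222°

312 + 90 = 402 → 402 − 360 = 42°
312 + 180 = 492 → 492 − 360 = 132°
312 + 270 = 582 → 582 − 360 = 222°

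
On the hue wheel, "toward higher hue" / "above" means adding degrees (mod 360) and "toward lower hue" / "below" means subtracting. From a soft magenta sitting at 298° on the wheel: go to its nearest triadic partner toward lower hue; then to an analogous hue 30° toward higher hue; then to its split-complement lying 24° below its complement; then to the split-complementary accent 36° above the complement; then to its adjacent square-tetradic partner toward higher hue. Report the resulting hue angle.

310°

−120° (triadic ↓): 298 − 120 = 178°
+30° (analog 30° ↑): 178 + 30 = 208°
+156° (split-comp 24° ↓): 208 + 156 = 364 → 364 − 360 = 4°
+216° (split-comp 36° ↑): 4 + 216 = 220°
+90° (square ↑): 220 + 90 = 310°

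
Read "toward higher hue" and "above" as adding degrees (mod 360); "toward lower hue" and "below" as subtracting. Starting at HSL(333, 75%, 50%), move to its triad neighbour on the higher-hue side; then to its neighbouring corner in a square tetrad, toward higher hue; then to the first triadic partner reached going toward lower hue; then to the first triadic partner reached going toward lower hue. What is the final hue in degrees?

303°

+120° (triadic ↑): 333 + 120 = 453 → 453 − 360 = 93°
+90° (square ↑): 93 + 90 = 183°
−120° (triadic ↓): 183 − 120 = 63°
−120° (triadic ↓): 63 − 120 = -57 → -57 + 360 = 303°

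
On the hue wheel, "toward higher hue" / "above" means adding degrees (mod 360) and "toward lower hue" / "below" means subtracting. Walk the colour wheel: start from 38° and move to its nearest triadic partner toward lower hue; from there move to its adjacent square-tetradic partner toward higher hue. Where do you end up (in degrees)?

−120° (triadic ↓): 38 − 120 = -82 → -82 + 360 = 278°
+90° (square ↑): 278 + 90 = 368 → 368 − 360 = 8°

8°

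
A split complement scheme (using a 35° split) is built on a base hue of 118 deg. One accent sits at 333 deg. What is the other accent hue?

263°

Split-complementary hues sit 35° either side of the complement.
Complement of the base 118°: 118 + 180 = 298°
The given accent 333° is 35° one side of 298°; the other accent sits 35° the other side: 298 − 35 = 263°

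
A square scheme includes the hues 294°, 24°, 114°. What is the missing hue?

204°

A square tetradic scheme places four hues every 90°.
The full set through 24° is {24°, 114°, 204°, 294°}.
Given {24°, 114°, 294°}, the missing hue is 204°.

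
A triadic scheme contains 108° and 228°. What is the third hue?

348°

A triad spaces three hues 120° apart.
The full set is {108°, 228°, 348°}.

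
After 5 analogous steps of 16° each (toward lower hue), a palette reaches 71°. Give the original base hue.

151°

5 steps of 16° (toward lower hue) give a net shift of −80°.
Start = end − shift: 71 + 80 = 151°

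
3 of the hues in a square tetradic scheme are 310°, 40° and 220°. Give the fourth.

A square tetradic scheme places four hues every 90°.
The full set through 40° is {40°, 130°, 220°, 310°}.
Given {40°, 220°, 310°}, the missing hue is 130°.

130°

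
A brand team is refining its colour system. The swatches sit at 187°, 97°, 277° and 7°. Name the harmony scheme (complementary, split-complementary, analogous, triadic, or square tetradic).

Sort the hues: 7°, 97°, 187°, 277°.
Successive gaps around the wheel: 90°, 90°, 90°, 90°.
Four hues every 90° form a square tetradic scheme.

square tetradic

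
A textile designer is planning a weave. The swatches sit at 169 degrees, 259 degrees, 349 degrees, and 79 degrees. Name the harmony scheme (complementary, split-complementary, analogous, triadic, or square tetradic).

square tetradic

Sort the hues: 79°, 169°, 259°, 349°.
Successive gaps around the wheel: 90°, 90°, 90°, 90°.
Four hues every 90° form a square tetradic scheme.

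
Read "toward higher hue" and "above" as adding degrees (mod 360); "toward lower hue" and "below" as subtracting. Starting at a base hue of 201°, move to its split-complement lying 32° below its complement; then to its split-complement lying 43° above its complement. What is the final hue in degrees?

212°

+148° (split-comp 32° ↓): 201 + 148 = 349°
+223° (split-comp 43° ↑): 349 + 223 = 572 → 572 − 360 = 212°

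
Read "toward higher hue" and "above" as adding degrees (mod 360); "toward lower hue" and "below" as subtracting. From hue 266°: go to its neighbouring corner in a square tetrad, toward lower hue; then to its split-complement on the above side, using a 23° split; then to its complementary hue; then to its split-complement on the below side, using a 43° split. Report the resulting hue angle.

336°

−90° (square ↓): 266 − 90 = 176°
+203° (split-comp 23° ↑): 176 + 203 = 379 → 379 − 360 = 19°
+180° (complement): 19 + 180 = 199°
+137° (split-comp 43° ↓): 199 + 137 = 336°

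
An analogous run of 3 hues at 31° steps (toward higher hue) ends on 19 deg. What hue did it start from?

2 steps of 31° (toward higher hue) give a net shift of +62°.
Start = end − shift: 19 − 62 = -43 → -43 + 360 = 317°

317°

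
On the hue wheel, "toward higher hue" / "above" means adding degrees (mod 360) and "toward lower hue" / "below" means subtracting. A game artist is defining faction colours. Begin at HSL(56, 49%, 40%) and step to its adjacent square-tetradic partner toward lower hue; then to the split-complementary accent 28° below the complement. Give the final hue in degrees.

square ↓ −90°: 56 − 90 = -34 → -34 + 360 = 326°
split-comp 28° ↓ +152°: 326 + 152 = 478 → 478 − 360 = 118°

118°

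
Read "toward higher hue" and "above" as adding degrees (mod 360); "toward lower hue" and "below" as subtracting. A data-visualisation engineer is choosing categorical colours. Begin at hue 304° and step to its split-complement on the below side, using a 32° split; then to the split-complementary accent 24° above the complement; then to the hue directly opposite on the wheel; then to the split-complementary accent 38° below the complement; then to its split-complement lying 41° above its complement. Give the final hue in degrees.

+148° (split-comp 32° ↓): 304 + 148 = 452 → 452 − 360 = 92°
+204° (split-comp 24° ↑): 92 + 204 = 296°
+180° (complement): 296 + 180 = 476 → 476 − 360 = 116°
+142° (split-comp 38° ↓): 116 + 142 = 258°
+221° (split-comp 41° ↑): 258 + 221 = 479 → 479 − 360 = 119°

119°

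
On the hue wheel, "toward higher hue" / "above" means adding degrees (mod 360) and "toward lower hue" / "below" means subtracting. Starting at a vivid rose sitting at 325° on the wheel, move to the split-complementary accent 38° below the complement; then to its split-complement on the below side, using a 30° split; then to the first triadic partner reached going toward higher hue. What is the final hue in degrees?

+142° (split-comp 38° ↓): 325 + 142 = 467 → 467 − 360 = 107°
+150° (split-comp 30° ↓): 107 + 150 = 257°
+120° (triadic ↑): 257 + 120 = 377 → 377 − 360 = 17°

17°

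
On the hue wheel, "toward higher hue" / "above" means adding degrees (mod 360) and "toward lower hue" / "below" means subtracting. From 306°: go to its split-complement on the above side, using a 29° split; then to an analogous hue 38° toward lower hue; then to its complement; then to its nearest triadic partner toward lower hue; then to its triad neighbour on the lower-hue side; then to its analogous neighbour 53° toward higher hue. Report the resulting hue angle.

split-comp 29° ↑ +209°: 306 + 209 = 515 → 515 − 360 = 155°
analog 38° ↓ −38°: 155 − 38 = 117°
complement +180°: 117 + 180 = 297°
triadic ↓ −120°: 297 − 120 = 177°
triadic ↓ −120°: 177 − 120 = 57°
analog 53° ↑ +53°: 57 + 53 = 110°

110°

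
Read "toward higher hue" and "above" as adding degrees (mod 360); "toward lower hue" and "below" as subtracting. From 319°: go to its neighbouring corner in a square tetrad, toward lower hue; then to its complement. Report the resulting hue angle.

square ↓ −90°: 319 − 90 = 229°
complement +180°: 229 + 180 = 409 → 409 − 360 = 49°

49°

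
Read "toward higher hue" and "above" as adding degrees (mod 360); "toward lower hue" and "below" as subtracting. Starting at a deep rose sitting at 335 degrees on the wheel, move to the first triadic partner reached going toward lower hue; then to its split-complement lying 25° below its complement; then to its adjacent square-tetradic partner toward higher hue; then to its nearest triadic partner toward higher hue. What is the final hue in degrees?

−120° (triadic ↓): 335 − 120 = 215°
+155° (split-comp 25° ↓): 215 + 155 = 370 → 370 − 360 = 10°
+90° (square ↑): 10 + 90 = 100°
+120° (triadic ↑): 100 + 120 = 220°

220°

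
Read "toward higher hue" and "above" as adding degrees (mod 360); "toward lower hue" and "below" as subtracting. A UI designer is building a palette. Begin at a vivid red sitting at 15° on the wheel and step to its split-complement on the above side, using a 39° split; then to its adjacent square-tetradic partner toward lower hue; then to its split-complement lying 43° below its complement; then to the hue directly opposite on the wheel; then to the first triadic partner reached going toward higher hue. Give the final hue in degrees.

split-comp 39° ↑ +219°: 15 + 219 = 234°
square ↓ −90°: 234 − 90 = 144°
split-comp 43° ↓ +137°: 144 + 137 = 281°
complement +180°: 281 + 180 = 461 → 461 − 360 = 101°
triadic ↑ +120°: 101 + 120 = 221°

221°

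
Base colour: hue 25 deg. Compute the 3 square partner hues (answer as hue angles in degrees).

25 + 90 = 115°
25 + 180 = 205°
25 + 270 = 295°

115°, 205°, and 295°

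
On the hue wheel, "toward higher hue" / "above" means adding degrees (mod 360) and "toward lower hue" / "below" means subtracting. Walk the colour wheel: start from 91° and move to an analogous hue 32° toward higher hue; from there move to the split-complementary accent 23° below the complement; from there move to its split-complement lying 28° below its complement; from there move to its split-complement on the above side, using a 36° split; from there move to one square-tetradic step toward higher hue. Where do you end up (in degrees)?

18°

91 + 32 = 123°   (analog 32° ↑)
123 + 157 = 280°   (split-comp 23° ↓)
280 + 152 = 432 → 432 − 360 = 72°   (split-comp 28° ↓)
72 + 216 = 288°   (split-comp 36° ↑)
288 + 90 = 378 → 378 − 360 = 18°   (square ↑)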